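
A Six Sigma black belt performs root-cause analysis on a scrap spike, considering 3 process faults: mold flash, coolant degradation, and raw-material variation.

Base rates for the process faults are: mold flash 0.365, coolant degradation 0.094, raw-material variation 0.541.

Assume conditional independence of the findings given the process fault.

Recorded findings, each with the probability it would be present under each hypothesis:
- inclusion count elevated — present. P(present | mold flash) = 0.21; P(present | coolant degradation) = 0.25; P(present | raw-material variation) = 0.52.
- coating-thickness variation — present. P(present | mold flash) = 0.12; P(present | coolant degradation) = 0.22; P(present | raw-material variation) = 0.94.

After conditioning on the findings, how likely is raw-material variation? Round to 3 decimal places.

0.948

Multiply each prior by the joint likelihood of the evidence pattern:
  mold flash: 0.365 × 0.21 × 0.12 = 0.009198
  coolant degradation: 0.094 × 0.25 × 0.22 = 0.00517
  raw-material variation: 0.541 × 0.52 × 0.94 = 0.26444
Marginal likelihood of the evidence = 0.27881.
P(raw-material variation | evidence) = 0.26444 / 0.27881 ≈ 0.948.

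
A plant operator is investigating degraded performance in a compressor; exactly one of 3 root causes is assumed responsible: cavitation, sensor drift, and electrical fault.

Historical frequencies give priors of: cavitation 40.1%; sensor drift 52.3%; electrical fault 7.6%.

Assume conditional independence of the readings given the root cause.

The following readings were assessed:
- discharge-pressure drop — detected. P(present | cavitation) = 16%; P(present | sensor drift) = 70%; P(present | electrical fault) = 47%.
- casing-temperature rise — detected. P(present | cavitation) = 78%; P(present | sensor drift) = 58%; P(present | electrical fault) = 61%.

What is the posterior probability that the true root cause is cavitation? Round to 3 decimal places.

By Bayes' rule with conditional independence, the unnormalized weight for each hypothesis is prior × ∏ likelihoods:
  cavitation: 0.401 × 0.16 × 0.78 = 0.050045
  sensor drift: 0.523 × 0.70 × 0.58 = 0.21234
  electrical fault: 0.076 × 0.47 × 0.61 = 0.021789
The unnormalized weights sum to 0.28417.
P(cavitation | evidence) = 0.050045 / 0.28417 ≈ 0.176.

0.176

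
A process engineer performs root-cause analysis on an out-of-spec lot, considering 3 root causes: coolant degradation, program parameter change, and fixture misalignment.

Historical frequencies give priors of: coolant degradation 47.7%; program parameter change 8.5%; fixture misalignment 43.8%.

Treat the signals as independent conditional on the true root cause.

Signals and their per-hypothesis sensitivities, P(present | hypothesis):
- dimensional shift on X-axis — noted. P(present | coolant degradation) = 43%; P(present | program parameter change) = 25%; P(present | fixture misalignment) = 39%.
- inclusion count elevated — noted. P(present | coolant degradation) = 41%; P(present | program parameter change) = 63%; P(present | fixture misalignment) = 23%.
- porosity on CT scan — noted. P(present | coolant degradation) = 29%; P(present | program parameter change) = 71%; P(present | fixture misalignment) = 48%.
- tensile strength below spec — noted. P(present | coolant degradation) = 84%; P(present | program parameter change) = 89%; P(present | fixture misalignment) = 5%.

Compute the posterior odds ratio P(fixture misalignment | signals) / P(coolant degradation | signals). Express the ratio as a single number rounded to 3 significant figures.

0.0460

Posterior odds equal prior odds times the likelihood ratio; only the two competing hypotheses matter.
  fixture misalignment: 0.438 × 0.39 × 0.23 × 0.48 × 0.05 = 0.00094293
  coolant degradation: 0.477 × 0.43 × 0.41 × 0.29 × 0.84 = 0.020486
Odds(fixture misalignment : coolant degradation) = 0.00094293 / 0.020486 ≈ 0.0460.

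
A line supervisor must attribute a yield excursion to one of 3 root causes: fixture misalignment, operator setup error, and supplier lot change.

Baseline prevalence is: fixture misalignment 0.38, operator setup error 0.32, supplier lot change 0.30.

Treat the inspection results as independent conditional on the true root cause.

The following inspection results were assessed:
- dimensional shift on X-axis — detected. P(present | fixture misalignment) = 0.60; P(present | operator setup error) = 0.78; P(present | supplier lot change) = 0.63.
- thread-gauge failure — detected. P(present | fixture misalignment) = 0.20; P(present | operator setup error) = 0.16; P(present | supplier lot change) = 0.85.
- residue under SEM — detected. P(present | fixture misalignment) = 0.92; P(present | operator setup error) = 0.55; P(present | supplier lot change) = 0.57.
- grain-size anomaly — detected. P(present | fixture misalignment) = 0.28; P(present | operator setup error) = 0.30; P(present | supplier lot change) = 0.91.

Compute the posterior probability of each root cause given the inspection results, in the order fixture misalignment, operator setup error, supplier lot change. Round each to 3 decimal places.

0.116, 0.065, 0.820

By Bayes' rule with conditional independence, the unnormalized weight for each hypothesis is prior × ∏ likelihoods:
  fixture misalignment: 0.38 × 0.60 × 0.20 × 0.92 × 0.28 = 0.011747
  operator setup error: 0.32 × 0.78 × 0.16 × 0.55 × 0.30 = 0.0065894
  supplier lot change: 0.30 × 0.63 × 0.85 × 0.57 × 0.91 = 0.083329
The unnormalized weights sum to 0.10167.
P(fixture misalignment | evidence) = 0.011747 / 0.10167 ≈ 0.116
P(operator setup error | evidence) = 0.0065894 / 0.10167 ≈ 0.065
P(supplier lot change | evidence) = 0.083329 / 0.10167 ≈ 0.820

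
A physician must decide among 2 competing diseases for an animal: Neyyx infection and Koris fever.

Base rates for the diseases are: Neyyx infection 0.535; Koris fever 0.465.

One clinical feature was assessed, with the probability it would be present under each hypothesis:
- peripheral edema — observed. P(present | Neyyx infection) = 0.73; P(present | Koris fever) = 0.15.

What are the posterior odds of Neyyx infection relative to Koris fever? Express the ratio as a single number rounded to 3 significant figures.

5.60

Unnormalized posterior weight (prior times the clinical feature likelihood) for each of the two hypotheses:
  Neyyx infection: 0.535 × 0.73 = 0.39055
  Koris fever: 0.465 × 0.15 = 0.06975
Posterior odds = 0.39055 / 0.06975 ≈ 5.60.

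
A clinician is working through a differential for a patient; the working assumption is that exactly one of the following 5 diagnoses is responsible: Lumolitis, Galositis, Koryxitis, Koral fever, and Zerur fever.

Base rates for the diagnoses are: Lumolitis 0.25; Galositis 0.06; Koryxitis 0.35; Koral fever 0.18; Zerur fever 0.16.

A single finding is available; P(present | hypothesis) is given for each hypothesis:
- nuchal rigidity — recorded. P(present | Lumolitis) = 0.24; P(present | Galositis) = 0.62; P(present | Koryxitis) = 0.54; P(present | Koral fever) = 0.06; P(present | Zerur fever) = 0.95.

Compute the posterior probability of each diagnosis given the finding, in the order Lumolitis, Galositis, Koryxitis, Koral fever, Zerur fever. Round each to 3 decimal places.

For each hypothesis, the unnormalized posterior weight is prior × likelihood:
  Lumolitis: 0.25 × 0.24 = 0.06
  Galositis: 0.06 × 0.62 = 0.0372
  Koryxitis: 0.35 × 0.54 = 0.189
  Koral fever: 0.18 × 0.06 = 0.0108
  Zerur fever: 0.16 × 0.95 = 0.152
Normalizing constant Z = 0.06 + 0.0372 + 0.189 + 0.0108 + 0.152 = 0.449.
P(Lumolitis | evidence) = 0.06 / 0.449 ≈ 0.134
P(Galositis | evidence) = 0.0372 / 0.449 ≈ 0.083
P(Koryxitis | evidence) = 0.189 / 0.449 ≈ 0.421
P(Koral fever | evidence) = 0.0108 / 0.449 ≈ 0.024
P(Zerur fever | evidence) = 0.152 / 0.449 ≈ 0.339

0.134, 0.083, 0.421, 0.024, 0.339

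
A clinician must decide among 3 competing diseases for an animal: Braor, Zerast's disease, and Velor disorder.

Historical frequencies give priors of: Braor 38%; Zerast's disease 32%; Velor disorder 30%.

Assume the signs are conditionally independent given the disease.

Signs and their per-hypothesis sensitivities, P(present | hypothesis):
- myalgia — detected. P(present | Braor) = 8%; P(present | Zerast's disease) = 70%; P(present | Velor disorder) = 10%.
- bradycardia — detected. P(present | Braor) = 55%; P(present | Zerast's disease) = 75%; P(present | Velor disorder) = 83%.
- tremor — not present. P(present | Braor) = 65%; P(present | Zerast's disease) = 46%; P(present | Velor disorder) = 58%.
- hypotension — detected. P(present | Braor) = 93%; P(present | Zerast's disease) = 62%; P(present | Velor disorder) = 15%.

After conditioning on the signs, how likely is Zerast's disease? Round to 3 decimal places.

For each hypothesis, the unnormalized posterior weight is prior × product of the sign likelihoods (using 1 − P(present | H) for each absent sign):
  Braor: 0.38 × 0.08 × 0.55 × (1 − 0.65) × 0.93 = 0.0054424
  Zerast's disease: 0.32 × 0.70 × 0.75 × (1 − 0.46) × 0.62 = 0.056246
  Velor disorder: 0.30 × 0.10 × 0.83 × (1 − 0.58) × 0.15 = 0.0015687
Marginal likelihood of the evidence = 0.063257.
P(Zerast's disease | evidence) = 0.056246 / 0.063257 ≈ 0.889.

0.889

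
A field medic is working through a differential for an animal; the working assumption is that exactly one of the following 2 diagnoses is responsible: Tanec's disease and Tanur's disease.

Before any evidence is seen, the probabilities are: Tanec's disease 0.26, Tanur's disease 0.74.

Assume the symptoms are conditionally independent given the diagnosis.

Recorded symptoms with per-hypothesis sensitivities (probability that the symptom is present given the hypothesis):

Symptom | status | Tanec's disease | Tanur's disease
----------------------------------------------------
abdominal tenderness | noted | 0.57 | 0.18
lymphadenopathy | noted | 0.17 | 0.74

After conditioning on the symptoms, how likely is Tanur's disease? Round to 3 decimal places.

For each hypothesis, the unnormalized posterior weight is prior × product of the symptom likelihoods:
  Tanec's disease: 0.26 × 0.57 × 0.17 = 0.025194
  Tanur's disease: 0.74 × 0.18 × 0.74 = 0.098568
The unnormalized weights sum to 0.12376.
P(Tanur's disease | evidence) = 0.098568 / 0.12376 ≈ 0.796.

0.796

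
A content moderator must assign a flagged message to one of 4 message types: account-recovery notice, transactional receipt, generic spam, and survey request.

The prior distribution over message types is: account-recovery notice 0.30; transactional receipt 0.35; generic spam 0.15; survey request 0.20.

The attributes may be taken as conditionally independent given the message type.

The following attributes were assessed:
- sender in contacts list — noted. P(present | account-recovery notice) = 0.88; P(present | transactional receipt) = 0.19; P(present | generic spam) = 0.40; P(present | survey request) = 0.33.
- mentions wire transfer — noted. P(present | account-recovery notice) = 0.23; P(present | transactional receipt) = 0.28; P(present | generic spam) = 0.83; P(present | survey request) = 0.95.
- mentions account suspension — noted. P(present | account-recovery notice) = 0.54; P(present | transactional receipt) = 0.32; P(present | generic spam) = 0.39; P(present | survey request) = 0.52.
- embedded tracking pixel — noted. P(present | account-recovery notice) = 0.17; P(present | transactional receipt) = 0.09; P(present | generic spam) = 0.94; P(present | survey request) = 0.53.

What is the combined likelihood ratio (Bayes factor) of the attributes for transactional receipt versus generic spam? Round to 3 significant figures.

0.0126

The Bayes factor is the ratio of the joint likelihoods of the attribute pattern under the two hypotheses.
  transactional receipt: 0.19 × 0.28 × 0.32 × 0.09 = 0.0015322
  generic spam: 0.40 × 0.83 × 0.39 × 0.94 = 0.12171
Bayes factor = 0.0015322 / 0.12171 ≈ 0.0126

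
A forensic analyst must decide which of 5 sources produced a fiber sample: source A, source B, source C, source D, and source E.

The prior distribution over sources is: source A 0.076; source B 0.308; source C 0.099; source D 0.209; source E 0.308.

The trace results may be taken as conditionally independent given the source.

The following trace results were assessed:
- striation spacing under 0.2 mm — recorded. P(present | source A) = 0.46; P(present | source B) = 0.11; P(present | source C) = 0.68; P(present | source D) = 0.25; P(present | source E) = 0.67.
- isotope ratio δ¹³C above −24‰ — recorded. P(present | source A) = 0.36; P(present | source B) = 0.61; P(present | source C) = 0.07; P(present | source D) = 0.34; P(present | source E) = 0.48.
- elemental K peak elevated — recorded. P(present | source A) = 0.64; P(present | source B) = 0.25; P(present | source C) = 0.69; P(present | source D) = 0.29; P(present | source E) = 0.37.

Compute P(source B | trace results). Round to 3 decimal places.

0.089

Multiply each prior by the joint likelihood of the trace result pattern:
  source A: 0.076 × 0.46 × 0.36 × 0.64 = 0.0080548
  source B: 0.308 × 0.11 × 0.61 × 0.25 = 0.0051667
  source C: 0.099 × 0.68 × 0.07 × 0.69 = 0.0032516
  source D: 0.209 × 0.25 × 0.34 × 0.29 = 0.0051518
  source E: 0.308 × 0.67 × 0.48 × 0.37 = 0.03665
Marginal likelihood of the evidence = 0.058274.
P(source B | evidence) = 0.0051667 / 0.058274 ≈ 0.089.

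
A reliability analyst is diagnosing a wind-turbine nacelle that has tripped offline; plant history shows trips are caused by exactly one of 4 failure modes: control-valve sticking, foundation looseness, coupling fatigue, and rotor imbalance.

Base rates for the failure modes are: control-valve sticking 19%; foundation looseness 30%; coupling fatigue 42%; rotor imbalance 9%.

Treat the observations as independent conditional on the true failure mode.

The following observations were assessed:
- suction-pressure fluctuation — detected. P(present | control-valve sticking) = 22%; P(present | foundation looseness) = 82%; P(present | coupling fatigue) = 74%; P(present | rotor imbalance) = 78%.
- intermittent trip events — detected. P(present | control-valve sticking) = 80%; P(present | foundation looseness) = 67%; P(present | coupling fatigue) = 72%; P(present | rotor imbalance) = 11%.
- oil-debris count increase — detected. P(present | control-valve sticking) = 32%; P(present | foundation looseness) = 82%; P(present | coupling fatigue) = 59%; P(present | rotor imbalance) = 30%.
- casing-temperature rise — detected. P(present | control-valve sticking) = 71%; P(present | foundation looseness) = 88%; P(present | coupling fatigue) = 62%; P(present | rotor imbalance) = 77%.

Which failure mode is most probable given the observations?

foundation looseness

By Bayes' rule with conditional independence, the unnormalized weight for each hypothesis is prior × ∏ likelihoods:
  control-valve sticking: 0.19 × 0.22 × 0.80 × 0.32 × 0.71 = 0.0075976
  foundation looseness: 0.30 × 0.82 × 0.67 × 0.82 × 0.88 = 0.11893
  coupling fatigue: 0.42 × 0.74 × 0.72 × 0.59 × 0.62 = 0.081857
  rotor imbalance: 0.09 × 0.78 × 0.11 × 0.30 × 0.77 = 0.0017838
The unnormalized weights sum to 0.21017.
P(control-valve sticking | evidence) ≈ 0.0075976 / 0.21017 ≈ 0.036
P(foundation looseness | evidence) ≈ 0.11893 / 0.21017 ≈ 0.566
P(coupling fatigue | evidence) ≈ 0.081857 / 0.21017 ≈ 0.389
P(rotor imbalance | evidence) ≈ 0.0017838 / 0.21017 ≈ 0.008
The largest is 0.566, so foundation looseness is most probable.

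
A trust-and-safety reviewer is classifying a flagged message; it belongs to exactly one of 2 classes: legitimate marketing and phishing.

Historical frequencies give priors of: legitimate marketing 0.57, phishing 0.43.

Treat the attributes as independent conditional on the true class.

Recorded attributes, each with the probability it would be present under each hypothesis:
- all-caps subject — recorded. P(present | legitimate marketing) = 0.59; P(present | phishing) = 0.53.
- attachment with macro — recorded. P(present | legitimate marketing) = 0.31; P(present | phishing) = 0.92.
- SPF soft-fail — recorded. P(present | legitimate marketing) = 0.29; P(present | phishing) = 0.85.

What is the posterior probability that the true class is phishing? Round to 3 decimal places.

0.855

For each hypothesis, the unnormalized posterior weight is prior × product of the attribute likelihoods:
  legitimate marketing: 0.57 × 0.59 × 0.31 × 0.29 = 0.030233
  phishing: 0.43 × 0.53 × 0.92 × 0.85 = 0.17822
Normalizing constant Z = 0.030233 + 0.17822 = 0.20845.
P(phishing | evidence) = 0.17822 / 0.20845 ≈ 0.855.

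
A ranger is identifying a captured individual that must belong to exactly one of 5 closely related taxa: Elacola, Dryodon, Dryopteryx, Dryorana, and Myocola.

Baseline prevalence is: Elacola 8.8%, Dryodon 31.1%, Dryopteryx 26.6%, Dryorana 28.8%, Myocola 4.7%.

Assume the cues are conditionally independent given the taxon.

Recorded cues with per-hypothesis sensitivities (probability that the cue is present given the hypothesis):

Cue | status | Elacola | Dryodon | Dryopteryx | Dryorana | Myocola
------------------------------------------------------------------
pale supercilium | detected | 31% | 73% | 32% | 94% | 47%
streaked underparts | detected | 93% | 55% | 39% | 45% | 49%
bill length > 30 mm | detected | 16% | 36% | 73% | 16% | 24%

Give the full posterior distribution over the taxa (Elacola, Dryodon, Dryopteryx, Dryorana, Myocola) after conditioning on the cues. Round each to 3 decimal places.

By Bayes' rule with conditional independence, the unnormalized weight for each hypothesis is prior × ∏ likelihoods:
  Elacola: 0.088 × 0.31 × 0.93 × 0.16 = 0.0040593
  Dryodon: 0.311 × 0.73 × 0.55 × 0.36 = 0.044952
  Dryopteryx: 0.266 × 0.32 × 0.39 × 0.73 = 0.024234
  Dryorana: 0.288 × 0.94 × 0.45 × 0.16 = 0.019492
  Myocola: 0.047 × 0.47 × 0.49 × 0.24 = 0.0025978
Marginal likelihood of the evidence = 0.095334.
P(Elacola | evidence) = 0.0040593 / 0.095334 ≈ 0.043
P(Dryodon | evidence) = 0.044952 / 0.095334 ≈ 0.472
P(Dryopteryx | evidence) = 0.024234 / 0.095334 ≈ 0.254
P(Dryorana | evidence) = 0.019492 / 0.095334 ≈ 0.204
P(Myocola | evidence) = 0.0025978 / 0.095334 ≈ 0.027

0.043, 0.472, 0.254, 0.204, 0.027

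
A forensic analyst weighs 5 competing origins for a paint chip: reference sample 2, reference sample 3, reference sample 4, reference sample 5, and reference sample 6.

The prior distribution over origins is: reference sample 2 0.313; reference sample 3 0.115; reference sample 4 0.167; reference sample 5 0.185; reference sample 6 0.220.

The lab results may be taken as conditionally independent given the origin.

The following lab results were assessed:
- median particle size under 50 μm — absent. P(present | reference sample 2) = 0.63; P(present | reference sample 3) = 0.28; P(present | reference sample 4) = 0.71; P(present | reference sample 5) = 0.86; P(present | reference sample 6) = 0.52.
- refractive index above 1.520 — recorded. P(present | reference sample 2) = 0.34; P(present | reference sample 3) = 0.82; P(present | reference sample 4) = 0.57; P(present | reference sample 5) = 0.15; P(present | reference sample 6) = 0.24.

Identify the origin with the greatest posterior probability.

reference sample 3

By Bayes' rule with conditional independence, the unnormalized weight for each hypothesis is prior × ∏ likelihoods (using 1 − P(present | H) for each absent lab result):
  reference sample 2: 0.313 × (1 − 0.63) × 0.34 = 0.039375
  reference sample 3: 0.115 × (1 − 0.28) × 0.82 = 0.067896
  reference sample 4: 0.167 × (1 − 0.71) × 0.57 = 0.027605
  reference sample 5: 0.185 × (1 − 0.86) × 0.15 = 0.003885
  reference sample 6: 0.220 × (1 − 0.52) × 0.24 = 0.025344
The unnormalized weights sum to 0.16411.
P(reference sample 2 | evidence) ≈ 0.039375 / 0.16411 ≈ 0.240
P(reference sample 3 | evidence) ≈ 0.067896 / 0.16411 ≈ 0.414
P(reference sample 4 | evidence) ≈ 0.027605 / 0.16411 ≈ 0.168
P(reference sample 5 | evidence) ≈ 0.003885 / 0.16411 ≈ 0.024
P(reference sample 6 | evidence) ≈ 0.025344 / 0.16411 ≈ 0.154
The largest is 0.414, so reference sample 3 is most probable.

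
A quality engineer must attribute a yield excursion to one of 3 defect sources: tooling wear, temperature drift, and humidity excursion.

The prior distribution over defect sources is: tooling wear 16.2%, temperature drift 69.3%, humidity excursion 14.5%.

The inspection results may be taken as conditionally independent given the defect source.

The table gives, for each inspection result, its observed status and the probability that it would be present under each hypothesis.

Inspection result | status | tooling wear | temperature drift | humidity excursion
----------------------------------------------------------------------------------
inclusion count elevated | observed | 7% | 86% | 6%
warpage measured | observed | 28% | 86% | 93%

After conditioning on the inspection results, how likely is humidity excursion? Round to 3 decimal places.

Multiply each prior by the joint likelihood of the inspection result pattern:
  tooling wear: 0.162 × 0.07 × 0.28 = 0.0031752
  temperature drift: 0.693 × 0.86 × 0.86 = 0.51254
  humidity excursion: 0.145 × 0.06 × 0.93 = 0.008091
Marginal likelihood of the evidence = 0.52381.
P(humidity excursion | evidence) = 0.008091 / 0.52381 ≈ 0.015.

0.015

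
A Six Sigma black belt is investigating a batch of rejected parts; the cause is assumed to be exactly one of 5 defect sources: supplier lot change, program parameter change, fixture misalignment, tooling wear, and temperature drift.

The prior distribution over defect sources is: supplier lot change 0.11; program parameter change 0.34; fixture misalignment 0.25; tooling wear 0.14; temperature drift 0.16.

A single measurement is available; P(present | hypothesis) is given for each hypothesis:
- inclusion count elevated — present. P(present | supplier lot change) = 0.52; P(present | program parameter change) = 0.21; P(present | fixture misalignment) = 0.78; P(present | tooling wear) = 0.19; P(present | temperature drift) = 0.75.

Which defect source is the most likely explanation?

fixture misalignment

Multiply each prior by the likelihood of the measurement:
  supplier lot change: 0.11 × 0.52 = 0.0572
  program parameter change: 0.34 × 0.21 = 0.0714
  fixture misalignment: 0.25 × 0.78 = 0.195
  tooling wear: 0.14 × 0.19 = 0.0266
  temperature drift: 0.16 × 0.75 = 0.12
The unnormalized weights sum to 0.4702.
P(supplier lot change | evidence) ≈ 0.0572 / 0.4702 ≈ 0.122
P(program parameter change | evidence) ≈ 0.0714 / 0.4702 ≈ 0.152
P(fixture misalignment | evidence) ≈ 0.195 / 0.4702 ≈ 0.415
P(tooling wear | evidence) ≈ 0.0266 / 0.4702 ≈ 0.057
P(temperature drift | evidence) ≈ 0.12 / 0.4702 ≈ 0.255
The largest is 0.415, so fixture misalignment is most probable.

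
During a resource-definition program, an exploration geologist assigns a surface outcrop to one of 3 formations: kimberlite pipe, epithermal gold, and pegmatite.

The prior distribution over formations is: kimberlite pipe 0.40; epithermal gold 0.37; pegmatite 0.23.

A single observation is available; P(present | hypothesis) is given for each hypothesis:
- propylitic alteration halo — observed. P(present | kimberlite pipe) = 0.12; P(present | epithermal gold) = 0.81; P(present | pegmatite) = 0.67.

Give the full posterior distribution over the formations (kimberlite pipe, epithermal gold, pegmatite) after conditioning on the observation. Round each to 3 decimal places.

0.096, 0.597, 0.307

Multiply each prior by the likelihood of the observation:
  kimberlite pipe: 0.40 × 0.12 = 0.048
  epithermal gold: 0.37 × 0.81 = 0.2997
  pegmatite: 0.23 × 0.67 = 0.1541
The unnormalized weights sum to 0.5018.
P(kimberlite pipe | evidence) = 0.048 / 0.5018 ≈ 0.096
P(epithermal gold | evidence) = 0.2997 / 0.5018 ≈ 0.597
P(pegmatite | evidence) = 0.1541 / 0.5018 ≈ 0.307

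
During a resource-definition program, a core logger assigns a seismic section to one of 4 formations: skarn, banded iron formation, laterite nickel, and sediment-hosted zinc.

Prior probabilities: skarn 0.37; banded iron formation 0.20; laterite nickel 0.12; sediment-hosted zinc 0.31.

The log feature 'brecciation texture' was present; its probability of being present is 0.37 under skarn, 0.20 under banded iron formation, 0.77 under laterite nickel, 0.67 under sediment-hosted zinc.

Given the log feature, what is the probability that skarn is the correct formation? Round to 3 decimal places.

By Bayes' rule, the unnormalized weight for each hypothesis is prior × likelihood:
  skarn: 0.37 × 0.37 = 0.1369
  banded iron formation: 0.20 × 0.20 = 0.04
  laterite nickel: 0.12 × 0.77 = 0.0924
  sediment-hosted zinc: 0.31 × 0.67 = 0.2077
The unnormalized weights sum to 0.477.
P(skarn | evidence) = 0.1369 / 0.477 ≈ 0.287.

0.287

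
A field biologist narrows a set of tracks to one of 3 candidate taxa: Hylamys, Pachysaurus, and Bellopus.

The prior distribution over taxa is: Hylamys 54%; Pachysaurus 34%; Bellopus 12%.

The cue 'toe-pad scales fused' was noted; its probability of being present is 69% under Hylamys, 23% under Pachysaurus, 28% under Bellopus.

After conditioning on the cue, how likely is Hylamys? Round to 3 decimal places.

0.769

Multiply each prior by the likelihood of the cue:
  Hylamys: 0.54 × 0.69 = 0.3726
  Pachysaurus: 0.34 × 0.23 = 0.0782
  Bellopus: 0.12 × 0.28 = 0.0336
Marginal likelihood of the evidence = 0.4844.
P(Hylamys | evidence) = 0.3726 / 0.4844 ≈ 0.769.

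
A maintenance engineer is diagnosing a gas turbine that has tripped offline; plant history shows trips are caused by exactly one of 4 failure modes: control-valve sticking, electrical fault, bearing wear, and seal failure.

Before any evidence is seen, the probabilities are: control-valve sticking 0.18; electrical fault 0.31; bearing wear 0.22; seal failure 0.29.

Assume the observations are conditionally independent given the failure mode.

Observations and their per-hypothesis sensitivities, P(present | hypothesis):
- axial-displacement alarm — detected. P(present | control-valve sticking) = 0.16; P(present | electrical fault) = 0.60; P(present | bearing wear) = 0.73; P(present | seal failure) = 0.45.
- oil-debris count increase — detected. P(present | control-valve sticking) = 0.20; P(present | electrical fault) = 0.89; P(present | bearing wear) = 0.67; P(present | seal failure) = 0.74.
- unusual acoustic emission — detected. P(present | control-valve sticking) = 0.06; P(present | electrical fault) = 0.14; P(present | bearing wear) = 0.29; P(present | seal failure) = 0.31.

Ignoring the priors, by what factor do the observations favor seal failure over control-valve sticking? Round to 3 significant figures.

Take the product of per-observation likelihoods under each hypothesis, then divide.
  seal failure: 0.45 × 0.74 × 0.31 = 0.10323
  control-valve sticking: 0.16 × 0.20 × 0.06 = 0.00192
Bayes factor = 0.10323 / 0.00192 ≈ 53.8

53.8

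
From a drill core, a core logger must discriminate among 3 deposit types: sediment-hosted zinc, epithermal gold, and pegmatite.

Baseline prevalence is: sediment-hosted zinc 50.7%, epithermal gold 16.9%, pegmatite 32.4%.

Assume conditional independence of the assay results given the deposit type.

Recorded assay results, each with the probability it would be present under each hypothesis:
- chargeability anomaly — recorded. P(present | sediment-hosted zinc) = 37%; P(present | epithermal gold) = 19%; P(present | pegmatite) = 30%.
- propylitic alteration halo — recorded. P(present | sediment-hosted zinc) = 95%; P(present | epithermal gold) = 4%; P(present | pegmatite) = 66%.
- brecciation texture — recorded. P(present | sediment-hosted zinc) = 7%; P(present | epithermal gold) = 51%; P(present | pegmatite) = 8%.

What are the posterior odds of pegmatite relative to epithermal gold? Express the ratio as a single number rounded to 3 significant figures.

The normalizing constant cancels in an odds ratio, so compute prior × likelihood for the two hypotheses only:
  pegmatite: 0.324 × 0.30 × 0.66 × 0.08 = 0.0051322
  epithermal gold: 0.169 × 0.19 × 0.04 × 0.51 = 0.00065504
Posterior odds = 0.0051322 / 0.00065504 ≈ 7.83.

7.83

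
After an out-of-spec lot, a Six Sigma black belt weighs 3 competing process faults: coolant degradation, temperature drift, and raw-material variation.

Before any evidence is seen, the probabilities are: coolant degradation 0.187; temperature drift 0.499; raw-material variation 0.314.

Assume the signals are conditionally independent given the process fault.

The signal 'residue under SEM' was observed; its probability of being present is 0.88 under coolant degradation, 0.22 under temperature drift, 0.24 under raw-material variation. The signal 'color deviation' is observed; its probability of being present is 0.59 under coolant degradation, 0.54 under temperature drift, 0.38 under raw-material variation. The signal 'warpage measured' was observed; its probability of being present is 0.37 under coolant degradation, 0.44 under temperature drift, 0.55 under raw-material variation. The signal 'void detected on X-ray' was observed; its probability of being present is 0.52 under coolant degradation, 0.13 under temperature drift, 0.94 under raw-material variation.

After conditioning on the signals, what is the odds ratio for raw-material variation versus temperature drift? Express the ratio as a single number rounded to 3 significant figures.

Unnormalized posterior weight (prior times the signal likelihoods) for each of the two hypotheses:
  raw-material variation: 0.314 × 0.24 × 0.38 × 0.55 × 0.94 = 0.014805
  temperature drift: 0.499 × 0.22 × 0.54 × 0.44 × 0.13 = 0.0033909
Odds(raw-material variation : temperature drift) = 0.014805 / 0.0033909 ≈ 4.37.

4.37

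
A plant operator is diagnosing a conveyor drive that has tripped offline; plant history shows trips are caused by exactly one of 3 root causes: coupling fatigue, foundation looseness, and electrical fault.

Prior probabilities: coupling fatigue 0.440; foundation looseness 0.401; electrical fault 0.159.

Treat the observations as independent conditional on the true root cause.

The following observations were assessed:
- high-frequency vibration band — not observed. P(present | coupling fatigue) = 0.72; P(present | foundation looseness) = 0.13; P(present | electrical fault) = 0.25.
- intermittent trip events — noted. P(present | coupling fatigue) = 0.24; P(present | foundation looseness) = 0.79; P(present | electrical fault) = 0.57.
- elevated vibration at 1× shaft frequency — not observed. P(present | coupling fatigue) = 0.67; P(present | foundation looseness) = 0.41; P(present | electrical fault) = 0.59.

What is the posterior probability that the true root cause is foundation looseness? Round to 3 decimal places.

0.812

By Bayes' rule with conditional independence, the unnormalized weight for each hypothesis is prior × ∏ likelihoods (using 1 − P(present | H) for each absent observation):
  coupling fatigue: 0.440 × (1 − 0.72) × 0.24 × (1 − 0.67) = 0.0097574
  foundation looseness: 0.401 × (1 − 0.13) × 0.79 × (1 − 0.41) = 0.16261
  electrical fault: 0.159 × (1 − 0.25) × 0.57 × (1 − 0.59) = 0.027869
Normalizing constant Z = 0.0097574 + 0.16261 + 0.027869 = 0.20023.
P(foundation looseness | evidence) = 0.16261 / 0.20023 ≈ 0.812.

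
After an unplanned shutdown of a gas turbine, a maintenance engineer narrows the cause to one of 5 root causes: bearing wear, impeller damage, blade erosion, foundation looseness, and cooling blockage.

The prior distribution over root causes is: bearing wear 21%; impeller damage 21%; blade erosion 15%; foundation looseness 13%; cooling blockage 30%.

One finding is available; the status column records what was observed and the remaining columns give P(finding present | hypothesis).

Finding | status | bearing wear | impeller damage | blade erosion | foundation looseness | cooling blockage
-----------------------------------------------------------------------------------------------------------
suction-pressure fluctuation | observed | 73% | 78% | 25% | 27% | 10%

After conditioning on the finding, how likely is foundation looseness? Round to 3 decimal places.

By Bayes' rule, the unnormalized weight for each hypothesis is prior × likelihood:
  bearing wear: 0.21 × 0.73 = 0.1533
  impeller damage: 0.21 × 0.78 = 0.1638
  blade erosion: 0.15 × 0.25 = 0.0375
  foundation looseness: 0.13 × 0.27 = 0.0351
  cooling blockage: 0.30 × 0.10 = 0.03
Marginal likelihood of the evidence = 0.4197.
P(foundation looseness | evidence) = 0.0351 / 0.4197 ≈ 0.084.

0.084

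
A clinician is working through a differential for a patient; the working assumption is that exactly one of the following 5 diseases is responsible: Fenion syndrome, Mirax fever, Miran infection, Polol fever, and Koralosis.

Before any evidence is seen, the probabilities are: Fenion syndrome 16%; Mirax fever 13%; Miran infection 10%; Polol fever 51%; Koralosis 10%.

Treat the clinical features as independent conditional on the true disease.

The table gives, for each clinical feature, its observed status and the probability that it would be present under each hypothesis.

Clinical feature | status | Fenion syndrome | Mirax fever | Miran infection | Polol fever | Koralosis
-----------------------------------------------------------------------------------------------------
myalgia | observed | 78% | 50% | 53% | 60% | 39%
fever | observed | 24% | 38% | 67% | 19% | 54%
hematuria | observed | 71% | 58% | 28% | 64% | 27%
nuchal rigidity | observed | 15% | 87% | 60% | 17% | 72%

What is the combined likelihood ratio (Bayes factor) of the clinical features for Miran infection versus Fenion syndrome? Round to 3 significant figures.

2.99

Joint likelihood of the clinical feature pattern under each hypothesis:
  Miran infection: 0.53 × 0.67 × 0.28 × 0.60 = 0.059657
  Fenion syndrome: 0.78 × 0.24 × 0.71 × 0.15 = 0.019937
Bayes factor = 0.059657 / 0.019937 ≈ 2.99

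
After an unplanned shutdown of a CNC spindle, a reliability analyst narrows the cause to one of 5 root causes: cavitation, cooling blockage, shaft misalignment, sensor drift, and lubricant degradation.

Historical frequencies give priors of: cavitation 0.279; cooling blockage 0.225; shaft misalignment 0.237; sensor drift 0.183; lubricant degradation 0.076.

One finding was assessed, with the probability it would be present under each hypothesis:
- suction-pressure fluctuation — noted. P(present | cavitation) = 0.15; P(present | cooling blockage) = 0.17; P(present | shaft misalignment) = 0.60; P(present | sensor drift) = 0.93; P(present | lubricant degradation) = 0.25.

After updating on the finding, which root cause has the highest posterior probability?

Multiply each prior by the likelihood of the finding:
  cavitation: 0.279 × 0.15 = 0.04185
  cooling blockage: 0.225 × 0.17 = 0.03825
  shaft misalignment: 0.237 × 0.60 = 0.1422
  sensor drift: 0.183 × 0.93 = 0.17019
  lubricant degradation: 0.076 × 0.25 = 0.019
The unnormalized weights sum to 0.41149.
P(cavitation | evidence) ≈ 0.04185 / 0.41149 ≈ 0.102
P(cooling blockage | evidence) ≈ 0.03825 / 0.41149 ≈ 0.093
P(shaft misalignment | evidence) ≈ 0.1422 / 0.41149 ≈ 0.346
P(sensor drift | evidence) ≈ 0.17019 / 0.41149 ≈ 0.414
P(lubricant degradation | evidence) ≈ 0.019 / 0.41149 ≈ 0.046
The largest is 0.414, so sensor drift is most probable.

sensor drift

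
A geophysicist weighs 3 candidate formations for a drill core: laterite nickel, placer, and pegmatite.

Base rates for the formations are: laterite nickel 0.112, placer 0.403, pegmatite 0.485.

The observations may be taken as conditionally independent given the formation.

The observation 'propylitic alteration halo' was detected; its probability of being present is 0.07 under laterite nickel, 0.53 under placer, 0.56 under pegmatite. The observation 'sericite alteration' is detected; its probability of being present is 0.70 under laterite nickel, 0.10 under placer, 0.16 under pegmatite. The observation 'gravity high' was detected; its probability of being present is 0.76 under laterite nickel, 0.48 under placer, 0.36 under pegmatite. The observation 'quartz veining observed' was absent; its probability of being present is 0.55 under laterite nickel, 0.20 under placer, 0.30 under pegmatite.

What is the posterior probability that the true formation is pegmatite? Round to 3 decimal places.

0.521

By Bayes' rule with conditional independence, the unnormalized weight for each hypothesis is prior × ∏ likelihoods (using 1 − P(present | H) for each absent observation):
  laterite nickel: 0.112 × 0.07 × 0.70 × 0.76 × (1 − 0.55) = 0.0018769
  placer: 0.403 × 0.53 × 0.10 × 0.48 × (1 − 0.20) = 0.0082019
  pegmatite: 0.485 × 0.56 × 0.16 × 0.36 × (1 − 0.30) = 0.010951
Marginal likelihood of the evidence = 0.02103.
P(pegmatite | evidence) = 0.010951 / 0.02103 ≈ 0.521.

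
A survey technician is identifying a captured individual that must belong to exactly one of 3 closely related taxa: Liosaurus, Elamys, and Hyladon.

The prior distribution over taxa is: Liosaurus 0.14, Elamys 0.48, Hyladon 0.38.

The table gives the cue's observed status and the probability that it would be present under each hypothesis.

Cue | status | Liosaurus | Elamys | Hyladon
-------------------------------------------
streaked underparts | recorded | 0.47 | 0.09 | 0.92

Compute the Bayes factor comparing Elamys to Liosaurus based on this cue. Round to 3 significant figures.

The Bayes factor is the ratio of the two likelihoods.
  Elamys: 0.09
  Liosaurus: 0.47
Bayes factor = 0.09 / 0.47 ≈ 0.191

0.191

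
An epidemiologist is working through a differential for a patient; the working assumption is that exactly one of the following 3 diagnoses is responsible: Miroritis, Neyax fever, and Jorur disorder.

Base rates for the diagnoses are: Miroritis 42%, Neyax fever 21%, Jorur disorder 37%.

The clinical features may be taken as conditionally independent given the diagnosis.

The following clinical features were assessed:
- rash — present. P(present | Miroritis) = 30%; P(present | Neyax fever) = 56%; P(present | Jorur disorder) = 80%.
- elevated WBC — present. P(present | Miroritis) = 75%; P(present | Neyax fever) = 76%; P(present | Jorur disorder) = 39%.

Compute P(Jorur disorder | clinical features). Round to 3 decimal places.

Multiply each prior by the joint likelihood of the clinical feature pattern:
  Miroritis: 0.42 × 0.30 × 0.75 = 0.0945
  Neyax fever: 0.21 × 0.56 × 0.76 = 0.089376
  Jorur disorder: 0.37 × 0.80 × 0.39 = 0.11544
The unnormalized weights sum to 0.29932.
P(Jorur disorder | evidence) = 0.11544 / 0.29932 ≈ 0.386.

0.386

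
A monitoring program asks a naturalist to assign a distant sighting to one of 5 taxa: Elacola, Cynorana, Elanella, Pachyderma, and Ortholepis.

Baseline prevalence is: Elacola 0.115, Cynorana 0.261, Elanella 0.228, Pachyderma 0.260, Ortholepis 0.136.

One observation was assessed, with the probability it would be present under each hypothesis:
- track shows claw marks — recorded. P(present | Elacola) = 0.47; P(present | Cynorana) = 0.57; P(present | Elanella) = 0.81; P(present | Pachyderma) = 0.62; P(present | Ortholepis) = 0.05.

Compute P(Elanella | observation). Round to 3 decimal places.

Multiply each prior by the likelihood of the observation:
  Elacola: 0.115 × 0.47 = 0.05405
  Cynorana: 0.261 × 0.57 = 0.14877
  Elanella: 0.228 × 0.81 = 0.18468
  Pachyderma: 0.260 × 0.62 = 0.1612
  Ortholepis: 0.136 × 0.05 = 0.0068
Marginal likelihood of the evidence = 0.5555.
P(Elanella | evidence) = 0.18468 / 0.5555 ≈ 0.332.

0.332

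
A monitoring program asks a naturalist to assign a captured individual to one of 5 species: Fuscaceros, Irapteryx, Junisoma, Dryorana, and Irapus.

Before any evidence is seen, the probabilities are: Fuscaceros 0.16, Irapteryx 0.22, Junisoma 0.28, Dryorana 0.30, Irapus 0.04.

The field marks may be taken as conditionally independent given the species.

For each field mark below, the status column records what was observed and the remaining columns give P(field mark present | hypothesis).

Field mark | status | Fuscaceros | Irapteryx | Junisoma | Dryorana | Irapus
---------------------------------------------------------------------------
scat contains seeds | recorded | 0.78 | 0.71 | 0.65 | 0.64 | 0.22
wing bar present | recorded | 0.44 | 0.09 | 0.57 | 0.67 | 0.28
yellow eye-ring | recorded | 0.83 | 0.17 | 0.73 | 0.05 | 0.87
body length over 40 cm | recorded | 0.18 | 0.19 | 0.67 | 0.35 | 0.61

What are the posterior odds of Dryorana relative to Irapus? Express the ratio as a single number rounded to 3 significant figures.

Posterior odds equal prior odds times the likelihood ratio; only the two competing hypotheses matter.
  Dryorana: 0.30 × 0.64 × 0.67 × 0.05 × 0.35 = 0.0022512
  Irapus: 0.04 × 0.22 × 0.28 × 0.87 × 0.61 = 0.0013076
Odds(Dryorana : Irapus) = 0.0022512 / 0.0013076 ≈ 1.72.

1.72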